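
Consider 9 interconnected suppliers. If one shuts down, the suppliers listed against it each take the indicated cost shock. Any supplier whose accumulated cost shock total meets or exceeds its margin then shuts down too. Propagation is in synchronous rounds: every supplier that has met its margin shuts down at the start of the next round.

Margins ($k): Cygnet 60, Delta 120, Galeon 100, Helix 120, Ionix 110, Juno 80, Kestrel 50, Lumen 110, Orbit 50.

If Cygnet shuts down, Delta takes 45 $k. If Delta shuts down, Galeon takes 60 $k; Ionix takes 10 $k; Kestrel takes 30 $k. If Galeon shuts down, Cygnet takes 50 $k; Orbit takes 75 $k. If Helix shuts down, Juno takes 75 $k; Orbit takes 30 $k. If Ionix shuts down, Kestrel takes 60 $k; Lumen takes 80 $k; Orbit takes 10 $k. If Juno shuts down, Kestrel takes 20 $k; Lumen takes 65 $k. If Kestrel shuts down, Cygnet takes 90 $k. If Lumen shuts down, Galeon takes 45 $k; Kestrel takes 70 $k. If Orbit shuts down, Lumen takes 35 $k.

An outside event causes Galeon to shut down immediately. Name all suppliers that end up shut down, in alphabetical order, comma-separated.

Round 1 — Galeon shuts down (initial).
  Cygnet: +50 → 50 < 60
  Orbit: +75 → 75 ≥ 50
Round 2 — Orbit shuts down.
  Lumen: +35 → 35 < 110
No further shutdowns.

Galeon, Orbit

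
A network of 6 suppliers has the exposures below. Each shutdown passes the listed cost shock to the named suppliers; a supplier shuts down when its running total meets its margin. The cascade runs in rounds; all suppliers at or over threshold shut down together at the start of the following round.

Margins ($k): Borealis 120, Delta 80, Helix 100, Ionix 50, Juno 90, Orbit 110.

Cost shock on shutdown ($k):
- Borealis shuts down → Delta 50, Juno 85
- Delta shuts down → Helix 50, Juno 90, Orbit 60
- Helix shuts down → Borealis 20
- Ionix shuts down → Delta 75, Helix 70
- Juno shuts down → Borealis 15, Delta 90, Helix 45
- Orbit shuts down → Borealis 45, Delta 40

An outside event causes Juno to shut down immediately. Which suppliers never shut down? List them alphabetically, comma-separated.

Borealis, Helix, Ionix, Orbit

Round 1 — Juno shuts down (initial).
  Borealis: +15 → 15 < 120
  Delta: +90 → 90 ≥ 80
  Helix: +45 → 45 < 100
Round 2 — Delta shuts down.
  Helix: +50 → 95 < 100
  Orbit: +60 → 60 < 110
No further shutdowns.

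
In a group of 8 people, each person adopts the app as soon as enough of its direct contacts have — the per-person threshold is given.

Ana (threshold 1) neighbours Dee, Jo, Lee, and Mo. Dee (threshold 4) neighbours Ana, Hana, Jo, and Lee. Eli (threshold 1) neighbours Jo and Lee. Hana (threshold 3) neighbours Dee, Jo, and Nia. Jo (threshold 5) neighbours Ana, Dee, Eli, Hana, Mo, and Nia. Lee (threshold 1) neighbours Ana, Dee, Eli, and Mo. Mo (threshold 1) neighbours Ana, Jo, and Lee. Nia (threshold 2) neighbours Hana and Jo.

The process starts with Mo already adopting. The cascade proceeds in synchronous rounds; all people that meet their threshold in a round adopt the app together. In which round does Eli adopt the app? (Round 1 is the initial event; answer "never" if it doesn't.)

Round 1 — Mo adopts the app (initial).
Round 2 — checking thresholds:
  Ana: 1 of 4 neighbours ≥ 1, adopts the app.
  Jo: 1 of 6 neighbours < 5, holds.
  Lee: 1 of 4 neighbours ≥ 1, adopts the app.
Round 3 — checking thresholds:
  Dee: 2 of 4 neighbours < 4, holds.
  Eli: 1 of 2 neighbours ≥ 1, adopts the app.
  Jo: 2 of 6 neighbours < 5, holds.
Round 4 — no new adoptions; cascade stops.

3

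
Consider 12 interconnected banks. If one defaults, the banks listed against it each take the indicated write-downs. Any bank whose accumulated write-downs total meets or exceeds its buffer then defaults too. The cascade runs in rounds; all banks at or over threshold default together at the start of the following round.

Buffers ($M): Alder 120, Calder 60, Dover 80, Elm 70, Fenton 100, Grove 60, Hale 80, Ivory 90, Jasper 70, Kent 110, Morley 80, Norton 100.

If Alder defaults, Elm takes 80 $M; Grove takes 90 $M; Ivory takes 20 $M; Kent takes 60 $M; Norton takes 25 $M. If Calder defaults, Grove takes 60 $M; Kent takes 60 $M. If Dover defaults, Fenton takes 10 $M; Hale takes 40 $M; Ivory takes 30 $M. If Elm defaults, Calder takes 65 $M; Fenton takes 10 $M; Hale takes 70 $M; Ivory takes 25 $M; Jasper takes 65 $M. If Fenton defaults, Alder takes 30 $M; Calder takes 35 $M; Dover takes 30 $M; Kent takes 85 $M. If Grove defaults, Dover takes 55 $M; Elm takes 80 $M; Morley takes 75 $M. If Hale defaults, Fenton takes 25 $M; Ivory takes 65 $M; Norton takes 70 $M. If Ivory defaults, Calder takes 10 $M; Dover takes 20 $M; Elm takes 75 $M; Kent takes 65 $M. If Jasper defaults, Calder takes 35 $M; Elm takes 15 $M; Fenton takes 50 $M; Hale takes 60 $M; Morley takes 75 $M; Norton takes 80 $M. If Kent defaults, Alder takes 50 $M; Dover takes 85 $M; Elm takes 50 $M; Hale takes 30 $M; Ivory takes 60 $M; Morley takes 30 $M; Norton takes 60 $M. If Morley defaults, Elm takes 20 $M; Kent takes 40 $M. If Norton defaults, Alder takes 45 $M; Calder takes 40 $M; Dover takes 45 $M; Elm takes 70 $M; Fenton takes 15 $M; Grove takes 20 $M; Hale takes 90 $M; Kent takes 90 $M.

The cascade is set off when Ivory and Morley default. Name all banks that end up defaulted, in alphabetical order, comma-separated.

Calder, Dover, Elm, Grove, Hale, Ivory, Kent, Morley, Norton

Round 1 — Ivory, Morley default (initial).
  Calder: +10 → 10 < 60
  Dover: +20 → 20 < 80
  Elm: +75+20 → 95 ≥ 70
  Kent: +65+40 → 105 < 110
Round 2 — Elm defaults.
  Calder: +65 → 75 ≥ 60
  Fenton: +10 → 10 < 100
  Hale: +70 → 70 < 80
  Jasper: +65 → 65 < 70
Round 3 — Calder defaults.
  Grove: +60 → 60 ≥ 60
  Kent: +60 → 165 ≥ 110
Round 4 — Grove, Kent default.
  Alder: +50 → 50 < 120
  Dover: +55+85 → 160 ≥ 80
  Hale: +30 → 100 ≥ 80
  Norton: +60 → 60 < 100
Round 5 — Dover, Hale default.
  Fenton: +10+25 → 45 < 100
  Norton: +70 → 130 ≥ 100
Round 6 — Norton defaults.
  Alder: +45 → 95 < 120
  Fenton: +15 → 60 < 100
No further defaults.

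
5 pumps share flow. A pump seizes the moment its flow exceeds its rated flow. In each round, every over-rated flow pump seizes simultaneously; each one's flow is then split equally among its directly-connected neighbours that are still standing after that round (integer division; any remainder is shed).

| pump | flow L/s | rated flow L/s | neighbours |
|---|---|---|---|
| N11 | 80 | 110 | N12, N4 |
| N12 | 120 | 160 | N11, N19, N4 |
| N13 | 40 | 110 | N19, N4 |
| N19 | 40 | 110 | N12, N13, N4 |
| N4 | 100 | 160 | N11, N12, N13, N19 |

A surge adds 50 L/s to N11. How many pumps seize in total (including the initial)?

Round 1 — N11 at 130 > 110. N11 seizes.
  N11 sheds 130 L/s to N12, N4: 65 each.
    N12: 120+65 = 185 > 160
    N4: 100+65 = 165 > 160
Round 2 — N12, N4 seize.
  N12 sheds 185 L/s to N19: 185 each.
    N19: 40+185 = 225 > 110
  N4 sheds 165 L/s to N13, N19: 82 each (1 lost).
    N13: 40+82 = 122 > 110
    N19: 225+82 = 307 > 110
Round 3 — N13, N19 seize.
  N13 sheds 122 L/s: no online neighbours, lost.
  N19 sheds 307 L/s: no online neighbours, lost.
No further seizures.

5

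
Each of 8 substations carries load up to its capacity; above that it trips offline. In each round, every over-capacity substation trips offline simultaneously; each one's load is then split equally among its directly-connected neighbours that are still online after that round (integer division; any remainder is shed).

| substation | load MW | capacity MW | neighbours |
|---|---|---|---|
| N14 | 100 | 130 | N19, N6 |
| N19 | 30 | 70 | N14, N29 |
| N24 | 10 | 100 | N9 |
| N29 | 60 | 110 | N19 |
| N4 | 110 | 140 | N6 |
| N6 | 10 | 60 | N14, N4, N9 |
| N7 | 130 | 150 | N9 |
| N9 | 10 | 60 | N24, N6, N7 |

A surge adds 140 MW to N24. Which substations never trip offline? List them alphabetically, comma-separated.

Round 1 — N24 at 150 > 100. N24 trips offline.
  N24 sheds 150 MW to N9: 150 each.
    N9: 10+150 = 160 > 60
Round 2 — N9 trips offline.
  N9 sheds 160 MW to N6, N7: 80 each.
    N6: 10+80 = 90 > 60
    N7: 130+80 = 210 > 150
Round 3 — N6, N7 trip offline.
  N6 sheds 90 MW to N14, N4: 45 each.
    N14: 100+45 = 145 > 130
    N4: 110+45 = 155 > 140
  N7 sheds 210 MW: no online neighbours, lost.
Round 4 — N14, N4 trip offline.
  N14 sheds 145 MW to N19: 145 each.
    N19: 30+145 = 175 > 70
  N4 sheds 155 MW: no online neighbours, lost.
Round 5 — N19 trips offline.
  N19 sheds 175 MW to N29: 175 each.
    N29: 60+175 = 235 > 110
Round 6 — N29 trips offline.
  N29 sheds 235 MW: no online neighbours, lost.
No further trips.

none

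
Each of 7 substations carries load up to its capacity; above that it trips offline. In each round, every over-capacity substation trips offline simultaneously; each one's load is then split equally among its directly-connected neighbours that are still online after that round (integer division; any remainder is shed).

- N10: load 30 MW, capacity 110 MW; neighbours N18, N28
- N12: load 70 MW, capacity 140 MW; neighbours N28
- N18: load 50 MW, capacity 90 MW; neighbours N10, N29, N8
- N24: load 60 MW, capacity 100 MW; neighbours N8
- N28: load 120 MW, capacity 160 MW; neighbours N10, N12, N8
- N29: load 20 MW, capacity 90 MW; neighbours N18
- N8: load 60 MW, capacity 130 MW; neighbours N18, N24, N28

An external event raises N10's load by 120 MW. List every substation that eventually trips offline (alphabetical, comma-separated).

Round 1 — N10 at 150 > 110. N10 trips offline.
  N10 sheds 150 MW to N18, N28: 75 each.
    N18: 50+75 = 125 > 90
    N28: 120+75 = 195 > 160
Round 2 — N18, N28 trip offline.
  N18 sheds 125 MW to N29, N8: 62 each (1 lost).
    N29: 20+62 = 82 ≤ 90
    N8: 60+62 = 122 ≤ 130
  N28 sheds 195 MW to N12, N8: 97 each (1 lost).
    N12: 70+97 = 167 > 140
    N8: 122+97 = 219 > 130
Round 3 — N12, N8 trip offline.
  N12 sheds 167 MW: no online neighbours, lost.
  N8 sheds 219 MW to N24: 219 each.
    N24: 60+219 = 279 > 100
Round 4 — N24 trips offline.
  N24 sheds 279 MW: no online neighbours, lost.
No further trips.

N10, N12, N18, N24, N28, N8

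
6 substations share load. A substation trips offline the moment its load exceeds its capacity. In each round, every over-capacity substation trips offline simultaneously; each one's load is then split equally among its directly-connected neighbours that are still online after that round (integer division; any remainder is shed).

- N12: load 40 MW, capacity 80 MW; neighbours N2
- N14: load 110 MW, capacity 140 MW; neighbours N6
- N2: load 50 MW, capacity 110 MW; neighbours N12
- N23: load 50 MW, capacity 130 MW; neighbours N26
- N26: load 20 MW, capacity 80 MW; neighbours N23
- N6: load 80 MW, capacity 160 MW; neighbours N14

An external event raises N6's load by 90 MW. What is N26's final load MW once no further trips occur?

20

Round 1 — N6 at 170 > 160. N6 trips offline.
  N6 sheds 170 MW to N14: 170 each.
    N14: 110+170 = 280 > 140
Round 2 — N14 trips offline.
  N14 sheds 280 MW: no online neighbours, lost.
No further trips.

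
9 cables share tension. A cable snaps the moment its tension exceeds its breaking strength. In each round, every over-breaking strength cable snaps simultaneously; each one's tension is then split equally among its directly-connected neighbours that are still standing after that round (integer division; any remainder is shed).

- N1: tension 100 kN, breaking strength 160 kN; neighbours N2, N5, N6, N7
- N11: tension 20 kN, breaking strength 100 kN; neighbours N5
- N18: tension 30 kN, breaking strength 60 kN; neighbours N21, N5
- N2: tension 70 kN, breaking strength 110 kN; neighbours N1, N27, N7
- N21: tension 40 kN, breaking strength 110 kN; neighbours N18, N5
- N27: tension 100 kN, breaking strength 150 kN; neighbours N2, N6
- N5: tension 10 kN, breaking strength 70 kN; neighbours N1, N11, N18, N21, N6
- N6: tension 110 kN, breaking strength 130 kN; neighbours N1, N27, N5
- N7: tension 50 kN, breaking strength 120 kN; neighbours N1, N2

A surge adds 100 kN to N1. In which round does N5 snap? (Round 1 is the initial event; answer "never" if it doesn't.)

Round 1 — N1 at 200 > 160. N1 snaps.
  N1 sheds 200 kN to N2, N5, N6, N7: 50 each.
    N2: 70+50 = 120 > 110
    N5: 10+50 = 60 ≤ 70
    N6: 110+50 = 160 > 130
    N7: 50+50 = 100 ≤ 120
Round 2 — N2, N6 snap.
  N2 sheds 120 kN to N27, N7: 60 each.
    N27: 100+60 = 160 > 150
    N7: 100+60 = 160 > 120
  N6 sheds 160 kN to N27, N5: 80 each.
    N27: 160+80 = 240 > 150
    N5: 60+80 = 140 > 70
Round 3 — N27, N5, N7 snap.
  N27 sheds 240 kN: no online neighbours, lost.
  N5 sheds 140 kN to N11, N18, N21: 46 each (2 lost).
    N11: 20+46 = 66 ≤ 100
    N18: 30+46 = 76 > 60
    N21: 40+46 = 86 ≤ 110
  N7 sheds 160 kN: no online neighbours, lost.
Round 4 — N18 snaps.
  N18 sheds 76 kN to N21: 76 each.
    N21: 86+76 = 162 > 110
Round 5 — N21 snaps.
  N21 sheds 162 kN: no online neighbours, lost.
No further breaks.

3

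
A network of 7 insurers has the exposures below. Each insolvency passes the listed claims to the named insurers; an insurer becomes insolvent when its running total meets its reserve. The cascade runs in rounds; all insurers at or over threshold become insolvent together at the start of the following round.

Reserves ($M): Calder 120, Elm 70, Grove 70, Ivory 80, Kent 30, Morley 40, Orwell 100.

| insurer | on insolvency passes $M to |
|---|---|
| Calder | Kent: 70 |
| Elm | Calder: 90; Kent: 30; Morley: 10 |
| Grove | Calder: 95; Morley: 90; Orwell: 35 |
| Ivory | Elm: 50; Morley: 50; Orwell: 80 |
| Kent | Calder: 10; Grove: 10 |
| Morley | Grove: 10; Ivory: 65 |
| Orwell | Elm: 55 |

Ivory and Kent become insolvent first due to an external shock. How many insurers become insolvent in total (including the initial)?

Round 1 — Ivory, Kent become insolvent (initial).
  Calder: +10 → 10 < 120
  Elm: +50 → 50 < 70
  Grove: +10 → 10 < 70
  Morley: +50 → 50 ≥ 40
  Orwell: +80 → 80 < 100
Round 2 — Morley becomes insolvent.
  Grove: +10 → 20 < 70
No further insolvencies.

3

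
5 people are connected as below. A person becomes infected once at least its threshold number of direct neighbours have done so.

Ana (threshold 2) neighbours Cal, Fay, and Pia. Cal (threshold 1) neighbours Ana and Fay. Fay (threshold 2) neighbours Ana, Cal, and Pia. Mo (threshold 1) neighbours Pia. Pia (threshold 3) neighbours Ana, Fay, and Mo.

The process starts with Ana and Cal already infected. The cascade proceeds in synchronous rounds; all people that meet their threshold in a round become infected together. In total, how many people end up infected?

Round 1 — Ana, Cal become infected (initial).
Round 2 — checking thresholds:
  Fay: 2 of 3 neighbours ≥ 2, becomes infected.
  Pia: 1 of 3 neighbours < 3, holds.
Round 3 — no new infections; cascade stops.

3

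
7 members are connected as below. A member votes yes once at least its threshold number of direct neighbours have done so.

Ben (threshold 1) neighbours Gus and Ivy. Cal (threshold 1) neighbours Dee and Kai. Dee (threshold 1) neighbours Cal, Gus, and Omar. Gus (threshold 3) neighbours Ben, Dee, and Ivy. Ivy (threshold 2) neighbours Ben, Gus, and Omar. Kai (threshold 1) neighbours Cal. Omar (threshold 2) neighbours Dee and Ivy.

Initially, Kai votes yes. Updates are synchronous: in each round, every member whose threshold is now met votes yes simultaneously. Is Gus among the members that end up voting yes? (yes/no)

no

Round 1 — Kai votes yes (initial).
Round 2 — checking thresholds:
  Cal: 1 of 2 neighbours ≥ 1, votes yes.
Round 3 — checking thresholds:
  Dee: 1 of 3 neighbours ≥ 1, votes yes.
Round 4 — no new yes votes; cascade stops.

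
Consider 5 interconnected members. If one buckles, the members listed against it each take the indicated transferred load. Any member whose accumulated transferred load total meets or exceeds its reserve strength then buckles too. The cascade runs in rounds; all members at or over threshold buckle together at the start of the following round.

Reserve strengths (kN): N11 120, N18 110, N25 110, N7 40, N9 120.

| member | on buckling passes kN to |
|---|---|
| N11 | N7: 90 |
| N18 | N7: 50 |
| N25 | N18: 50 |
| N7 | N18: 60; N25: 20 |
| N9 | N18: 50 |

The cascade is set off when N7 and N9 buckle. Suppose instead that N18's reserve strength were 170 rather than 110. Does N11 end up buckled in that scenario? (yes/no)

With N18's reserve strength at 170:
Round 1 — N7, N9 buckle (initial).
  N18: +60+50 → 110 < 170
  N25: +20 → 20 < 110
No further bucklings.

no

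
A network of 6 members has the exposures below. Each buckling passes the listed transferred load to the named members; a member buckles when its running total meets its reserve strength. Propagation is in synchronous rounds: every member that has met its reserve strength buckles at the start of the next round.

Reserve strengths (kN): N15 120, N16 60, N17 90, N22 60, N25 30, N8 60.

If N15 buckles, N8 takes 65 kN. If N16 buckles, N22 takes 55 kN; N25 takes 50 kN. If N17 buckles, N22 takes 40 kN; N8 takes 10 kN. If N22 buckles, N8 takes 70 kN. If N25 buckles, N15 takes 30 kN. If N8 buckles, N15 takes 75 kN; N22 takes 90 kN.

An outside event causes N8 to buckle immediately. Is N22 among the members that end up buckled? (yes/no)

yes

Round 1 — N8 buckles (initial).
  N15: +75 → 75 < 120
  N22: +90 → 90 ≥ 60
Round 2 — N22 buckles.
No further bucklings.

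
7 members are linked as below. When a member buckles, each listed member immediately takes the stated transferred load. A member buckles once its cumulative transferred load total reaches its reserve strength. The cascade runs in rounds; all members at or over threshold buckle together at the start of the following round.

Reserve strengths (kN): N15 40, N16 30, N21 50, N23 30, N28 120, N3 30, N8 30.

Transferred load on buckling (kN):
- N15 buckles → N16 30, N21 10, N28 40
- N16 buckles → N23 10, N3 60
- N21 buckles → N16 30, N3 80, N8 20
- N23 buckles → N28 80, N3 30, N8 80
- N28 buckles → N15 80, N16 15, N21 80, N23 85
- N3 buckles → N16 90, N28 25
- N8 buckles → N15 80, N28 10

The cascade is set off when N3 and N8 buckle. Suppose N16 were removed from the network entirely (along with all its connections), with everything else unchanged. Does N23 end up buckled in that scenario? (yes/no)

With N16 removed:
Round 1 — N3, N8 buckle (initial).
  N15: +80 → 80 ≥ 40
  N28: +25+10 → 35 < 120
Round 2 — N15 buckles.
  N21: +10 → 10 < 50
  N28: +40 → 75 < 120
No further bucklings.

no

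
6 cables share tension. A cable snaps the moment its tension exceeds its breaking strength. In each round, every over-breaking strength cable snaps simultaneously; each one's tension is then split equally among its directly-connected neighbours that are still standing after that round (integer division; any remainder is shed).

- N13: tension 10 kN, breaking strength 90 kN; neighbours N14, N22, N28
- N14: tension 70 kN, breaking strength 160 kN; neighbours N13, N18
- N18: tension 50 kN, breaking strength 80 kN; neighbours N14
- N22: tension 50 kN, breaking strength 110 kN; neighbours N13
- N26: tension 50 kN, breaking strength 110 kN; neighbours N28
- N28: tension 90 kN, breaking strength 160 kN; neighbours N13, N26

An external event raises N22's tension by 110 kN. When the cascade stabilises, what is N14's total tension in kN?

155

Round 1 — N22 at 160 > 110. N22 snaps.
  N22 sheds 160 kN to N13: 160 each.
    N13: 10+160 = 170 > 90
Round 2 — N13 snaps.
  N13 sheds 170 kN to N14, N28: 85 each.
    N14: 70+85 = 155 ≤ 160
    N28: 90+85 = 175 > 160
Round 3 — N28 snaps.
  N28 sheds 175 kN to N26: 175 each.
    N26: 50+175 = 225 > 110
Round 4 — N26 snaps.
  N26 sheds 225 kN: no online neighbours, lost.
No further breaks.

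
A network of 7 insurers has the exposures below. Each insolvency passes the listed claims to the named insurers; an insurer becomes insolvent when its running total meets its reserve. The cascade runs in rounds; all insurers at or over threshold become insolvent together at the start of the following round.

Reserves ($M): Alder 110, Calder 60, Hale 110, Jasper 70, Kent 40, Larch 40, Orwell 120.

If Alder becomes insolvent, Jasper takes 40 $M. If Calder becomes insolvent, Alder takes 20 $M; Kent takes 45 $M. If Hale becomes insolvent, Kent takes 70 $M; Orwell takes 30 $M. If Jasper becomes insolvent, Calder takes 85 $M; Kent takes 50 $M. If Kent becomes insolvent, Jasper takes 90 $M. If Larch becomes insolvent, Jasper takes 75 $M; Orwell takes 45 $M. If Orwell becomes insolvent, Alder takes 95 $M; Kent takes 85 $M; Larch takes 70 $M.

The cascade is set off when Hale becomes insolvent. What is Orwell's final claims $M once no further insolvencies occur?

30

Round 1 — Hale becomes insolvent (initial).
  Kent: +70 → 70 ≥ 40
  Orwell: +30 → 30 < 120
Round 2 — Kent becomes insolvent.
  Jasper: +90 → 90 ≥ 70
Round 3 — Jasper becomes insolvent.
  Calder: +85 → 85 ≥ 60
Round 4 — Calder becomes insolvent.
  Alder: +20 → 20 < 110
No further insolvencies.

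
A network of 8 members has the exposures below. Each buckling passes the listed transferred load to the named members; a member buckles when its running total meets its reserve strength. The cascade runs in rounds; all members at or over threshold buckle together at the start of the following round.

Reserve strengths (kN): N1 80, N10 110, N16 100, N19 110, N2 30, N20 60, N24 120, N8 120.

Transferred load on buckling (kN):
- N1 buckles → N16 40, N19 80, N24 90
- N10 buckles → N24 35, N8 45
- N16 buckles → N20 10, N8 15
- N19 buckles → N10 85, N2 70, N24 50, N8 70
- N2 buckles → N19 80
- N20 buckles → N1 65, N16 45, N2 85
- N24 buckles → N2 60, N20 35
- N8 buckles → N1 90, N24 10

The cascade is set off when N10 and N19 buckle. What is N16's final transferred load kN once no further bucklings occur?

0

Round 1 — N10, N19 buckle (initial).
  N2: +70 → 70 ≥ 30
  N24: +35+50 → 85 < 120
  N8: +45+70 → 115 < 120
Round 2 — N2 buckles.
No further bucklings.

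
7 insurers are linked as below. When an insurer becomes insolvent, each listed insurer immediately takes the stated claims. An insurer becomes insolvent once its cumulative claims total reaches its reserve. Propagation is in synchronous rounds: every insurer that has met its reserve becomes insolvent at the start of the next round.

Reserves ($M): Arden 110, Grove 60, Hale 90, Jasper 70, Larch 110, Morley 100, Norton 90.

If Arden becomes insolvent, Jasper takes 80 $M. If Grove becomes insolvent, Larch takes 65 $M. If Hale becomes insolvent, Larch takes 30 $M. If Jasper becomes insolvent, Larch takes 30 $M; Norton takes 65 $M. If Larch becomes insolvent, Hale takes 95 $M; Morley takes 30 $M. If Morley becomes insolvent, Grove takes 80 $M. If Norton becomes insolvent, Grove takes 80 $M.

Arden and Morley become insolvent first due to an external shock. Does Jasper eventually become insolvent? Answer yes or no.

Round 1 — Arden, Morley become insolvent (initial).
  Grove: +80 → 80 ≥ 60
  Jasper: +80 → 80 ≥ 70
Round 2 — Grove, Jasper become insolvent.
  Larch: +65+30 → 95 < 110
  Norton: +65 → 65 < 90
No further insolvencies.

yes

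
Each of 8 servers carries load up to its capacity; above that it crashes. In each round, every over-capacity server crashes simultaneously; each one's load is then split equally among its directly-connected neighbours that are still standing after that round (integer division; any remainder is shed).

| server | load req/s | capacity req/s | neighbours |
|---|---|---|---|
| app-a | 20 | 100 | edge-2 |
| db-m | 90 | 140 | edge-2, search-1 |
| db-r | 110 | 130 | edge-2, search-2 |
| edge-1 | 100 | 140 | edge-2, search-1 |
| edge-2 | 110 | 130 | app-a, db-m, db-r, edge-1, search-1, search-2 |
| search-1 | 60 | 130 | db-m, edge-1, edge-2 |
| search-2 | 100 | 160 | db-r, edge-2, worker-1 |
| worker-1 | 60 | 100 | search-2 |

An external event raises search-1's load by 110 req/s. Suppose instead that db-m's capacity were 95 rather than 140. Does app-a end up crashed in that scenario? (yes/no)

no

With db-m's capacity at 95:
Round 1 — search-1 at 170 > 130. search-1 crashes.
  search-1 sheds 170 req/s to db-m, edge-1, edge-2: 56 each (2 lost).
    db-m: 90+56 = 146 > 95
    edge-1: 100+56 = 156 > 140
    edge-2: 110+56 = 166 > 130
Round 2 — db-m, edge-1, edge-2 crash.
  db-m sheds 146 req/s: no online neighbours, lost.
  edge-1 sheds 156 req/s: no online neighbours, lost.
  edge-2 sheds 166 req/s to app-a, db-r, search-2: 55 each (1 lost).
    app-a: 20+55 = 75 ≤ 100
    db-r: 110+55 = 165 > 130
    search-2: 100+55 = 155 ≤ 160
Round 3 — db-r crashes.
  db-r sheds 165 req/s to search-2: 165 each.
    search-2: 155+165 = 320 > 160
Round 4 — search-2 crashes.
  search-2 sheds 320 req/s to worker-1: 320 each.
    worker-1: 60+320 = 380 > 100
Round 5 — worker-1 crashes.
  worker-1 sheds 380 req/s: no online neighbours, lost.
No further crashes.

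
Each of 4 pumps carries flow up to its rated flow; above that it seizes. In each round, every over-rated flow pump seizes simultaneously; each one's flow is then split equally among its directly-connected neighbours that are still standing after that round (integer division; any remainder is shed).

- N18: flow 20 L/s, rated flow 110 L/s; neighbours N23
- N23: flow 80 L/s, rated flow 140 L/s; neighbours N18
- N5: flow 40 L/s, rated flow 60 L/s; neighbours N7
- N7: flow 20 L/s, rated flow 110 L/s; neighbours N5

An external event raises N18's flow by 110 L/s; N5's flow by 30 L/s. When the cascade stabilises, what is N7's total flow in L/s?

Round 1 — N18 at 130 > 110; N5 at 70 > 60. N18, N5 seize.
  N18 sheds 130 L/s to N23: 130 each.
    N23: 80+130 = 210 > 140
  N5 sheds 70 L/s to N7: 70 each.
    N7: 20+70 = 90 ≤ 110
Round 2 — N23 seizes.
  N23 sheds 210 L/s: no online neighbours, lost.
No further seizures.

90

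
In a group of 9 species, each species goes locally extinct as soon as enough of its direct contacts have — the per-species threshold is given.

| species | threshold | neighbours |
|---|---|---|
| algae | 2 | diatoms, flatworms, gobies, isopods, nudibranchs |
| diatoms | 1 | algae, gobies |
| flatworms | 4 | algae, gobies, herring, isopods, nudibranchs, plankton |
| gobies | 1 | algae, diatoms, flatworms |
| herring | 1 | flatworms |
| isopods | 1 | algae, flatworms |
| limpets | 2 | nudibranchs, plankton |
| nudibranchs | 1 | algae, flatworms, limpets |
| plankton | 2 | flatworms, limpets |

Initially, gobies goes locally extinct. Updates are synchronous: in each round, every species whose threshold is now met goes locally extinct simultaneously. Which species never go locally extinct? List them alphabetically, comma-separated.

limpets, plankton

Round 1 — gobies goes locally extinct (initial).
Round 2 — checking thresholds:
  algae: 1 of 5 neighbours < 2, below threshold.
  diatoms: 1 of 2 neighbours ≥ 1, goes locally extinct.
  flatworms: 1 of 6 neighbours < 4, below threshold.
Round 3 — checking thresholds:
  algae: 2 of 5 neighbours ≥ 2, goes locally extinct.
  flatworms: 1 of 6 neighbours < 4, below threshold.
Round 4 — checking thresholds:
  flatworms: 2 of 6 neighbours < 4, below threshold.
  isopods: 1 of 2 neighbours ≥ 1, goes locally extinct.
  nudibranchs: 1 of 3 neighbours ≥ 1, goes locally extinct.
Round 5 — checking thresholds:
  flatworms: 4 of 6 neighbours ≥ 4, goes locally extinct.
  limpets: 1 of 2 neighbours < 2, below threshold.
Round 6 — checking thresholds:
  herring: 1 of 1 neighbours ≥ 1, goes locally extinct.
  limpets: 1 of 2 neighbours < 2, below threshold.
  plankton: 1 of 2 neighbours < 2, below threshold.
Round 7 — no new extinctions; cascade stops.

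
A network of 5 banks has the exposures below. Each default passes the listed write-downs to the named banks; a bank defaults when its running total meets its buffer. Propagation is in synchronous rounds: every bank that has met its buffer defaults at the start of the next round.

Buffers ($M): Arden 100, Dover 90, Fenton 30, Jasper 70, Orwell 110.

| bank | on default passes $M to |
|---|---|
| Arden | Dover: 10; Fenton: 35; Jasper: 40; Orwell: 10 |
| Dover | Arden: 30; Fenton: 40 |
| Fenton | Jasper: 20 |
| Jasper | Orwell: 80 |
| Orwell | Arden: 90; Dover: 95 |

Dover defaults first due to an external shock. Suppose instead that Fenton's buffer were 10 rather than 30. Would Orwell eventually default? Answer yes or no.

no

With Fenton's buffer at 10:
Round 1 — Dover defaults (initial).
  Arden: +30 → 30 < 100
  Fenton: +40 → 40 ≥ 10
Round 2 — Fenton defaults.
  Jasper: +20 → 20 < 70
No further defaults.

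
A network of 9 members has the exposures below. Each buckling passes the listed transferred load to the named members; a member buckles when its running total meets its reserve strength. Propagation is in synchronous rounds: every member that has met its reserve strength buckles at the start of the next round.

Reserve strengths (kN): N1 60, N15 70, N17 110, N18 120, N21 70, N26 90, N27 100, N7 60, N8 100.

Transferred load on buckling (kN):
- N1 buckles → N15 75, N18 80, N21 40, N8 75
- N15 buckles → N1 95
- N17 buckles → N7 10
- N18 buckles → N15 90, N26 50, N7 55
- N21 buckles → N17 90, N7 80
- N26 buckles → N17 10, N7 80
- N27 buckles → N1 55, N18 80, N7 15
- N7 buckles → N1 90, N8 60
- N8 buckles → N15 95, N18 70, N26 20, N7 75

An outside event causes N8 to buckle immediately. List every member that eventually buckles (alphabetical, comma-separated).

Round 1 — N8 buckles (initial).
  N15: +95 → 95 ≥ 70
  N18: +70 → 70 < 120
  N26: +20 → 20 < 90
  N7: +75 → 75 ≥ 60
Round 2 — N15, N7 buckle.
  N1: +95+90 → 185 ≥ 60
Round 3 — N1 buckles.
  N18: +80 → 150 ≥ 120
  N21: +40 → 40 < 70
Round 4 — N18 buckles.
  N26: +50 → 70 < 90
No further bucklings.

N1, N15, N18, N7, N8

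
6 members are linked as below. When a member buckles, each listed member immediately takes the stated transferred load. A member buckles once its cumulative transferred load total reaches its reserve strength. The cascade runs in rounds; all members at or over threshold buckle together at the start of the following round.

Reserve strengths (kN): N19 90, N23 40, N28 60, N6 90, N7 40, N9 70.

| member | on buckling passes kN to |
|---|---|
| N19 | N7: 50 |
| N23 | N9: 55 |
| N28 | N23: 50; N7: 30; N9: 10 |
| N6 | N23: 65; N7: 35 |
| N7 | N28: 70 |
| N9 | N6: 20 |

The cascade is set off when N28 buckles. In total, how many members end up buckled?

Round 1 — N28 buckles (initial).
  N23: +50 → 50 ≥ 40
  N7: +30 → 30 < 40
  N9: +10 → 10 < 70
Round 2 — N23 buckles.
  N9: +55 → 65 < 70
No further bucklings.

2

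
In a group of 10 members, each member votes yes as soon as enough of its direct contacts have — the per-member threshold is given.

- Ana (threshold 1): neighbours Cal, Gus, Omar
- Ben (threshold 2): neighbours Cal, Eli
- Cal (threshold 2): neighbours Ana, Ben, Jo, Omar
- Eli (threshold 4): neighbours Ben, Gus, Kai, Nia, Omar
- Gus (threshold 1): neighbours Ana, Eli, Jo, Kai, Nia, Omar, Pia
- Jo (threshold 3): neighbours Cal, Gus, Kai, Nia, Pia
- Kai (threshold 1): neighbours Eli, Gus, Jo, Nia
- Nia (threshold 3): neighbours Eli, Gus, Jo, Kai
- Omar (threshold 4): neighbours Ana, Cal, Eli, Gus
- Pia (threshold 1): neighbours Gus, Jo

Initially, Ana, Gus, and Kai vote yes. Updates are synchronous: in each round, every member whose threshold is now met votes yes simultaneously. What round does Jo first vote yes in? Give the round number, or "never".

3

Round 1 — Ana, Gus, Kai vote yes (initial).
Round 2 — checking thresholds:
  Cal: 1 of 4 neighbours < 2, below threshold.
  Eli: 2 of 5 neighbours < 4, below threshold.
  Jo: 2 of 5 neighbours < 3, below threshold.
  Nia: 2 of 4 neighbours < 3, below threshold.
  Omar: 2 of 4 neighbours < 4, below threshold.
  Pia: 1 of 2 neighbours ≥ 1, votes yes.
Round 3 — checking thresholds:
  Cal: 1 of 4 neighbours < 2, below threshold.
  Eli: 2 of 5 neighbours < 4, below threshold.
  Jo: 3 of 5 neighbours ≥ 3, votes yes.
  Nia: 2 of 4 neighbours < 3, below threshold.
  Omar: 2 of 4 neighbours < 4, below threshold.
Round 4 — checking thresholds:
  Cal: 2 of 4 neighbours ≥ 2, votes yes.
  Eli: 2 of 5 neighbours < 4, below threshold.
  Nia: 3 of 4 neighbours ≥ 3, votes yes.
  Omar: 2 of 4 neighbours < 4, below threshold.
Round 5 — no new yes votes; cascade stops.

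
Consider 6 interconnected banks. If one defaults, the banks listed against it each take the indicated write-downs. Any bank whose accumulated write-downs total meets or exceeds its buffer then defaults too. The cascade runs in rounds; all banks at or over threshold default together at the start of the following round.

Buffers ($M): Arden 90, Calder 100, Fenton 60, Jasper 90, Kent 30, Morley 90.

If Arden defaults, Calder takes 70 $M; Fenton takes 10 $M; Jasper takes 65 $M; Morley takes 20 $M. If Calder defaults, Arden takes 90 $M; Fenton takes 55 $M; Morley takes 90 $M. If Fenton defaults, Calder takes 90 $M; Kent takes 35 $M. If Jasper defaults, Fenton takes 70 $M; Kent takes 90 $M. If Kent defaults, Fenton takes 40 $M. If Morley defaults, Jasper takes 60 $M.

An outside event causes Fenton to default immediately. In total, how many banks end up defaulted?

2

Round 1 — Fenton defaults (initial).
  Calder: +90 → 90 < 100
  Kent: +35 → 35 ≥ 30
Round 2 — Kent defaults.
No further defaults.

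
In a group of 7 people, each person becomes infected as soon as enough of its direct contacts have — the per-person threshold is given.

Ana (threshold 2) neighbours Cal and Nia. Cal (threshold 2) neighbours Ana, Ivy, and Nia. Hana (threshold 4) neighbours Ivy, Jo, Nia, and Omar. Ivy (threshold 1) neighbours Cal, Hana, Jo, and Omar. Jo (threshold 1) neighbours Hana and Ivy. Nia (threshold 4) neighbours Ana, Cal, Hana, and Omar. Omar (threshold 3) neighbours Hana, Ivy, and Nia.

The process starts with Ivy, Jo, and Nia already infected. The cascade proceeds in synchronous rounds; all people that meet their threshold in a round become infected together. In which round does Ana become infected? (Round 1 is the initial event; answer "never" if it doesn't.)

3

Round 1 — Ivy, Jo, Nia become infected (initial).
Round 2 — checking thresholds:
  Ana: 1 of 2 neighbours < 2, not yet.
  Cal: 2 of 3 neighbours ≥ 2, becomes infected.
  Hana: 3 of 4 neighbours < 4, not yet.
  Omar: 2 of 3 neighbours < 3, not yet.
Round 3 — checking thresholds:
  Ana: 2 of 2 neighbours ≥ 2, becomes infected.
  Hana: 3 of 4 neighbours < 4, not yet.
  Omar: 2 of 3 neighbours < 3, not yet.
Round 4 — no new infections; cascade stops.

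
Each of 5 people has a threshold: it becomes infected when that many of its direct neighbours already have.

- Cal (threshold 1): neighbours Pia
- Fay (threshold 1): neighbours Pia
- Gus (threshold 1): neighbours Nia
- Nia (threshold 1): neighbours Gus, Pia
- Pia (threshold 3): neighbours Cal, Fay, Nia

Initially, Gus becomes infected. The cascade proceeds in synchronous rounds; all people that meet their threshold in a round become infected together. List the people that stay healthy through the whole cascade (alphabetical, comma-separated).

Round 1 — Gus becomes infected (initial).
Round 2 — checking thresholds:
  Nia: 1 of 2 neighbours ≥ 1, becomes infected.
Round 3 — no new infections; cascade stops.

Cal, Fay, Pia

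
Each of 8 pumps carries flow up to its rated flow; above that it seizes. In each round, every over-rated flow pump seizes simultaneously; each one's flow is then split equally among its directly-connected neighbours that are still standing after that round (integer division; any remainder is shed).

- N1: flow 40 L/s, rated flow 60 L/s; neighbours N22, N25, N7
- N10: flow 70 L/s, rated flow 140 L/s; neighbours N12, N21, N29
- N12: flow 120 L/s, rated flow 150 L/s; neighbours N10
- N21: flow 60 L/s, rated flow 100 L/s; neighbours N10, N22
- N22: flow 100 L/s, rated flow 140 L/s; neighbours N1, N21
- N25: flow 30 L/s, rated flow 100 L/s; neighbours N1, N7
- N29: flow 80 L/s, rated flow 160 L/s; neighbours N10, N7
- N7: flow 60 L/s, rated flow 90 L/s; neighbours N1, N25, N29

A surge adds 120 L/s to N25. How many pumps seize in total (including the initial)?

Round 1 — N25 at 150 > 100. N25 seizes.
  N25 sheds 150 L/s to N1, N7: 75 each.
    N1: 40+75 = 115 > 60
    N7: 60+75 = 135 > 90
Round 2 — N1, N7 seize.
  N1 sheds 115 L/s to N22: 115 each.
    N22: 100+115 = 215 > 140
  N7 sheds 135 L/s to N29: 135 each.
    N29: 80+135 = 215 > 160
Round 3 — N22, N29 seize.
  N22 sheds 215 L/s to N21: 215 each.
    N21: 60+215 = 275 > 100
  N29 sheds 215 L/s to N10: 215 each.
    N10: 70+215 = 285 > 140
Round 4 — N10, N21 seize.
  N10 sheds 285 L/s to N12: 285 each.
    N12: 120+285 = 405 > 150
  N21 sheds 275 L/s: no online neighbours, lost.
Round 5 — N12 seizes.
  N12 sheds 405 L/s: no online neighbours, lost.
No further seizures.

8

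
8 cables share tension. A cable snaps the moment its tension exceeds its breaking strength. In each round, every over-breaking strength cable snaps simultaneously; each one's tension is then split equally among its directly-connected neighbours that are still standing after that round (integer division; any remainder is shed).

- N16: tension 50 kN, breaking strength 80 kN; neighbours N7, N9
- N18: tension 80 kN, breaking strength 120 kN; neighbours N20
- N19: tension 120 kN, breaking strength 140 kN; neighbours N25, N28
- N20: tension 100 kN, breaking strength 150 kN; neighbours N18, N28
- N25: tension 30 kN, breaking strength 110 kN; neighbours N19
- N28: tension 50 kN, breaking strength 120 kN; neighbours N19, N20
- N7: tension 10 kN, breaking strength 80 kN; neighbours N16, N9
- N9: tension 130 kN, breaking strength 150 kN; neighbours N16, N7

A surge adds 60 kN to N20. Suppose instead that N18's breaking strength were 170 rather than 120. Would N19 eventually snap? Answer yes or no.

yes

With N18's breaking strength at 170:
Round 1 — N20 at 160 > 150. N20 snaps.
  N20 sheds 160 kN to N18, N28: 80 each.
    N18: 80+80 = 160 ≤ 170
    N28: 50+80 = 130 > 120
Round 2 — N28 snaps.
  N28 sheds 130 kN to N19: 130 each.
    N19: 120+130 = 250 > 140
Round 3 — N19 snaps.
  N19 sheds 250 kN to N25: 250 each.
    N25: 30+250 = 280 > 110
Round 4 — N25 snaps.
  N25 sheds 280 kN: no online neighbours, lost.
No further breaks.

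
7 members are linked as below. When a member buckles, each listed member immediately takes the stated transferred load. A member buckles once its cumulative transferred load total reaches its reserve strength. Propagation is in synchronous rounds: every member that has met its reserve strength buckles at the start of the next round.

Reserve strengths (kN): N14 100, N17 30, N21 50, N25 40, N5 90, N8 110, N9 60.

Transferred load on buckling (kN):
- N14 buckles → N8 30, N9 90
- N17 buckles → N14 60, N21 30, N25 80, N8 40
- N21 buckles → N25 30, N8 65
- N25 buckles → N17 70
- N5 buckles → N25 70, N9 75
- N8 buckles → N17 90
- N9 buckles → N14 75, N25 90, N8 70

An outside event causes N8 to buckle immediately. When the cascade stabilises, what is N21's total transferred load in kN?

Round 1 — N8 buckles (initial).
  N17: +90 → 90 ≥ 30
Round 2 — N17 buckles.
  N14: +60 → 60 < 100
  N21: +30 → 30 < 50
  N25: +80 → 80 ≥ 40
Round 3 — N25 buckles.
No further bucklings.

30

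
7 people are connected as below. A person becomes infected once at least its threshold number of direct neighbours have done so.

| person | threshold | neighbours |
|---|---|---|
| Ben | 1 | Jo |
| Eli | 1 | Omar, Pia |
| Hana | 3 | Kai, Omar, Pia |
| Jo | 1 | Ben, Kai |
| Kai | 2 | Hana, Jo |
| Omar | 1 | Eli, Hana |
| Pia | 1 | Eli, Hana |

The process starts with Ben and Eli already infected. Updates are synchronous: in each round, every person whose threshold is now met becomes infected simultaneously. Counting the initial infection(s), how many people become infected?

5

Round 1 — Ben, Eli become infected (initial).
Round 2 — checking thresholds:
  Jo: 1 of 2 neighbours ≥ 1, becomes infected.
  Omar: 1 of 2 neighbours ≥ 1, becomes infected.
  Pia: 1 of 2 neighbours ≥ 1, becomes infected.
Round 3 — no new infections; cascade stops.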